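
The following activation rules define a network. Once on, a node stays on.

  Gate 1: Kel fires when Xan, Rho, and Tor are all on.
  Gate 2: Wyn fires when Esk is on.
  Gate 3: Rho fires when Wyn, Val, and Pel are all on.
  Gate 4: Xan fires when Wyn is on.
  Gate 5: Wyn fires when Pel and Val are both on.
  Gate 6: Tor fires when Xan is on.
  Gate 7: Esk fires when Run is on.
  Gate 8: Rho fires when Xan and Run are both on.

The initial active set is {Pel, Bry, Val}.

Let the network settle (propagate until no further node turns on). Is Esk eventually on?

No

Esk would need Run (Gate 7), but Run never turns on.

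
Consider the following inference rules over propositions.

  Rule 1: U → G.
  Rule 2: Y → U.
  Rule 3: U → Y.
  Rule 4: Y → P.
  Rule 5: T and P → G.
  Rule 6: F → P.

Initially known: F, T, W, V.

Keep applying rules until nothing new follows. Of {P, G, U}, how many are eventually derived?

2

From F, Rule 6 gives P.
T and P hold, so G follows (Rule 5).
P: reached.
G: reached.
U would need Y (Rule 2), but Y is never established.
Reached: P and G — 2 of the 3.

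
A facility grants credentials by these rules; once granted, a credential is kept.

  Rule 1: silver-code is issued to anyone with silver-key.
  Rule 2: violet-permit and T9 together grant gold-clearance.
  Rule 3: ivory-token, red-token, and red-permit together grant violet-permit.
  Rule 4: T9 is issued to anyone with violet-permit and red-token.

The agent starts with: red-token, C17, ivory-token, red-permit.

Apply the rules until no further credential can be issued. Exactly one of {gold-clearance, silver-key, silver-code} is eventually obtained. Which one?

Holding ivory-token, red-token, and red-permit grants violet-permit (Rule 3).
Holding violet-permit and red-token grants T9 (Rule 4).
Holding violet-permit and T9 grants gold-clearance (Rule 2).
silver-code would need silver-key (Rule 1), but silver-key is never granted. No rule produces silver-key, and it is not given.

gold-clearance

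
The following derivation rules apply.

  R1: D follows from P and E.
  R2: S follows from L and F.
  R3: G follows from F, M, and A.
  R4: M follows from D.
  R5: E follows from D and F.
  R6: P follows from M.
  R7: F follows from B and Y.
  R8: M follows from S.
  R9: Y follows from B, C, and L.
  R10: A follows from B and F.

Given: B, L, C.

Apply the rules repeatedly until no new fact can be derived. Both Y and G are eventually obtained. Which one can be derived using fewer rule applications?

Y

Y: From B, C, and L, R9 gives Y. [1 rule application]
G: From B, C, and L, R9 gives Y. B and Y hold, so F follows (R7). L and F hold, so S follows (R2). B and F hold, so A follows (R10). S holds, so M follows (R8). F, M, and A hold, so G follows (R3). [6 rule applications]
Y needs fewer.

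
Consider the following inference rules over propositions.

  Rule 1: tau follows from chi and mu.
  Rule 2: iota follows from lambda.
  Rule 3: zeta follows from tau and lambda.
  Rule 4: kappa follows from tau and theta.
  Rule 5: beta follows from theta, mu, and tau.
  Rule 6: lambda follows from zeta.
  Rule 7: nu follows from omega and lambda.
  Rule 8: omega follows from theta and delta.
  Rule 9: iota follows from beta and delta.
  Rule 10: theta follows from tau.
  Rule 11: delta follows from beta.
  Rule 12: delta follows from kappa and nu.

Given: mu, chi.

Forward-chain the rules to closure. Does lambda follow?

No

lambda would need zeta (Rule 6), but zeta is never established.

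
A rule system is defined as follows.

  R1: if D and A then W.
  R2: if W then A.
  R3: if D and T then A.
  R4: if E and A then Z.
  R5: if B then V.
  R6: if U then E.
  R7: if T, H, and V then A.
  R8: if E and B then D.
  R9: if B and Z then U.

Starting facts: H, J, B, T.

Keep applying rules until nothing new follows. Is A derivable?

From B, R5 gives V.
From T, H, and V, R7 gives A.

Yes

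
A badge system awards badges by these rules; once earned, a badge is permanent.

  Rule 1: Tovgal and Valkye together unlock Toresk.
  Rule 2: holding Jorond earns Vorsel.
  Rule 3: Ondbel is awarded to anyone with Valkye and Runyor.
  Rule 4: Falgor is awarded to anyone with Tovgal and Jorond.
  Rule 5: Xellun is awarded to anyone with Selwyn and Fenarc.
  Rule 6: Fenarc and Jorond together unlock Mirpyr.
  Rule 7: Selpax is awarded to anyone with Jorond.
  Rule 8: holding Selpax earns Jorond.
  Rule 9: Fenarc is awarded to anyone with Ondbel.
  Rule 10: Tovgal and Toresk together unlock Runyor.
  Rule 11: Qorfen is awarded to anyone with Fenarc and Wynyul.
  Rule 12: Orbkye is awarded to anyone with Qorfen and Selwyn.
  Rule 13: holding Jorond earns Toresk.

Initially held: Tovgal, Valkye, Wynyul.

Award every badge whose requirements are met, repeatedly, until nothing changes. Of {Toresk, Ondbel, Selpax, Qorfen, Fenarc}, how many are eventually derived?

With Tovgal and Valkye, Toresk is earned (Rule 1).
With Tovgal and Toresk, Runyor is earned (Rule 10).
With Valkye and Runyor, Ondbel is earned (Rule 3).
With Ondbel, Fenarc is earned (Rule 9).
With Fenarc and Wynyul, Qorfen is earned (Rule 11).
Toresk: reached.
Ondbel: reached.
Selpax would need Jorond (Rule 7), but Jorond is never earned.
Qorfen: reached.
Fenarc: reached.
Reached: Toresk, Ondbel, Qorfen, and Fenarc — 4 of the 5.

4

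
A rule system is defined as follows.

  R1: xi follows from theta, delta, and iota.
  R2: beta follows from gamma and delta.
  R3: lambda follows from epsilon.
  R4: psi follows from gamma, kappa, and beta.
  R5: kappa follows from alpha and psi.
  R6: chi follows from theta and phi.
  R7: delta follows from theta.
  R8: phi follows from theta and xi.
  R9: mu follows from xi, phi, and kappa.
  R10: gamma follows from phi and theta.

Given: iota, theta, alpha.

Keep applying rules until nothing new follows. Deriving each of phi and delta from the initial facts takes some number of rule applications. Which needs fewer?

delta: From theta, R7 gives delta. [1 rule application]
phi: From theta, R7 gives delta. theta, delta, and iota hold, so xi follows (R1). theta and xi hold, so phi follows (R8). [3 rule applications]
delta needs fewer.

delta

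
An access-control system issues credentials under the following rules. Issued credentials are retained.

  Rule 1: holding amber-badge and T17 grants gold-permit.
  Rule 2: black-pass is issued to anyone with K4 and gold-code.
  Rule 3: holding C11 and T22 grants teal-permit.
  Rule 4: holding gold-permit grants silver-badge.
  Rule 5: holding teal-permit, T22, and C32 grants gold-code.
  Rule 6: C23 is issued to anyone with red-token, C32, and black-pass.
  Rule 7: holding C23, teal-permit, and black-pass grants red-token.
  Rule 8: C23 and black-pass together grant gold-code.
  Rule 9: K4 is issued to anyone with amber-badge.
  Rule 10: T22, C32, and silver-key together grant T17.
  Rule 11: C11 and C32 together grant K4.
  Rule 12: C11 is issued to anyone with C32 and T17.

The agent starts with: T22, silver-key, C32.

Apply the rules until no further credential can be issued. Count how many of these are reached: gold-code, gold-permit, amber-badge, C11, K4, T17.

Holding T22, C32, and silver-key grants T17 (Rule 10).
Holding C32 and T17 grants C11 (Rule 12).
Holding C11 and T22 grants teal-permit (Rule 3).
Holding C11 and C32 grants K4 (Rule 11).
Holding teal-permit, T22, and C32 grants gold-code (Rule 5).
gold-code: reached.
gold-permit would need amber-badge and T17 (Rule 1), but amber-badge is never granted.
No rule produces amber-badge, and it is not given.
C11: reached.
K4: reached.
T17: reached.
Reached: gold-code, C11, K4, and T17 — 4 of the 6.

4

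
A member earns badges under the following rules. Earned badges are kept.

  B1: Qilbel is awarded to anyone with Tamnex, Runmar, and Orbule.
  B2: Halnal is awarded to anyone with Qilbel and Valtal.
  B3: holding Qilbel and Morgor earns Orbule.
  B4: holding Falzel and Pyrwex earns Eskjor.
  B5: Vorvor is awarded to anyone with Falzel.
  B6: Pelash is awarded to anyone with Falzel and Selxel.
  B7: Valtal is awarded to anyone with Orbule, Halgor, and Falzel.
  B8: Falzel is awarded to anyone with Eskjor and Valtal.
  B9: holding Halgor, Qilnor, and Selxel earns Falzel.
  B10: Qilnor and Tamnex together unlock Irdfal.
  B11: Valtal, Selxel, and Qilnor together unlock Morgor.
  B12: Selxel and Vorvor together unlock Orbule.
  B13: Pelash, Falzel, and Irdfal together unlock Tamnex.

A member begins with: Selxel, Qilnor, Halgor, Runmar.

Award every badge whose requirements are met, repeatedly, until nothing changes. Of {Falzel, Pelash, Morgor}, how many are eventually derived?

With Halgor, Qilnor, and Selxel, Falzel is earned (B9).
With Falzel and Selxel, Pelash is earned (B6).
With Falzel, Vorvor is earned (B5).
With Selxel and Vorvor, Orbule is earned (B12).
With Orbule, Halgor, and Falzel, Valtal is earned (B7).
With Valtal, Selxel, and Qilnor, Morgor is earned (B11).
Falzel: reached.
Pelash: reached.
Morgor: reached.
All 3 are reached.

3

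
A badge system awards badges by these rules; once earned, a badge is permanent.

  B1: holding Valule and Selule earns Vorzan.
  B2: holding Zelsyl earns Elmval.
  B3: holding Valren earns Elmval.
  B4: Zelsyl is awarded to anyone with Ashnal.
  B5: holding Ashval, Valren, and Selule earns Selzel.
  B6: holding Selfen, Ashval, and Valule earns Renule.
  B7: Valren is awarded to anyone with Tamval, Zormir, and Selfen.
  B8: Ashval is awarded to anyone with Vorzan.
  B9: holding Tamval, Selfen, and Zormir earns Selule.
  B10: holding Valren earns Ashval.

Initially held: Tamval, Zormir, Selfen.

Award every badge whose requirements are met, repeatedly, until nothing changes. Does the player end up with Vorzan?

Vorzan would need Valule and Selule (B1), but Valule is never earned.

No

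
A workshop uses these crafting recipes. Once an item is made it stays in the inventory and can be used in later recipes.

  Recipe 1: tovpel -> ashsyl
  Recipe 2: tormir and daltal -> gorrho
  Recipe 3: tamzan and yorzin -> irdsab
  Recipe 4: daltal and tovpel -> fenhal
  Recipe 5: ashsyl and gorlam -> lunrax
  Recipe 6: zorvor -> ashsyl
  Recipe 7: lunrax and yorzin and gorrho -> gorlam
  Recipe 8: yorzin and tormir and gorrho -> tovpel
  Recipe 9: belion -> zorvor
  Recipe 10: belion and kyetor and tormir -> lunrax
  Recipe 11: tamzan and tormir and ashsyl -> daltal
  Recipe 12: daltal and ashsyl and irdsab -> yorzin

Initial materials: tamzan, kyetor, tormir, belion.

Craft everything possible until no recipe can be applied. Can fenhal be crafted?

No

fenhal would need daltal and tovpel (Recipe 4), but tovpel is never obtained.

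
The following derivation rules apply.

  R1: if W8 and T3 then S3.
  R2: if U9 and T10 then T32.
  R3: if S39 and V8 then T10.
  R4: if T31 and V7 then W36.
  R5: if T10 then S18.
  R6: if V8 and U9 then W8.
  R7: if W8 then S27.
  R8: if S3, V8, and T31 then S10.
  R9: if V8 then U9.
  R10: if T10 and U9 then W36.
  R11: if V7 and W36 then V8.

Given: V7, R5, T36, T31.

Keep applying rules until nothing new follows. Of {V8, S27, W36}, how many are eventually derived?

From T31 and V7, R4 gives W36.
V7 and W36 hold, so V8 follows (R11).
V8 holds, so U9 follows (R9).
V8 and U9 hold, so W8 follows (R6).
W8 holds, so S27 follows (R7).
V8: reached.
S27: reached.
W36: reached.
All 3 are reached.

3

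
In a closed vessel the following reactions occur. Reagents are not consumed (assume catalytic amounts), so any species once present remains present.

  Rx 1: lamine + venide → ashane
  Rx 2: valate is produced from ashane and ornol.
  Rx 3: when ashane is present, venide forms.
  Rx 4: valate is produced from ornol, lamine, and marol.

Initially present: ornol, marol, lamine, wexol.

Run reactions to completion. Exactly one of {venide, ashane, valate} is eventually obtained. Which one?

valate

ornol, lamine, and marol present → valate forms (Rx 4).
venide would need ashane (Rx 3), but ashane never forms. ashane would need lamine and venide (Rx 1), but venide never forms.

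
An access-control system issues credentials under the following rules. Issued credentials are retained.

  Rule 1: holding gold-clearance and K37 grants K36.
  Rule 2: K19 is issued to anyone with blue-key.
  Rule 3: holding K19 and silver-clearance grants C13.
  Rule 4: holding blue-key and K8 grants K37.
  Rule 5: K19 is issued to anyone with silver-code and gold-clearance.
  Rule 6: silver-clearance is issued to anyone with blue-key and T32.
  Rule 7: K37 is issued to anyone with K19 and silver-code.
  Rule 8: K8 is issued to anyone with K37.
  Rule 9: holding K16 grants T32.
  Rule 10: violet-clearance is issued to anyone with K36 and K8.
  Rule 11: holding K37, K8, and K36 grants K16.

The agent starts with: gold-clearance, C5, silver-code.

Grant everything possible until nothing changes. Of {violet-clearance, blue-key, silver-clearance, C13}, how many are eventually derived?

1

Holding silver-code and gold-clearance grants K19 (Rule 5).
Holding K19 and silver-code grants K37 (Rule 7).
Holding gold-clearance and K37 grants K36 (Rule 1).
Holding K37 grants K8 (Rule 8).
Holding K36 and K8 grants violet-clearance (Rule 10).
violet-clearance: reached.
No rule produces blue-key, and it is not given.
silver-clearance would need blue-key and T32 (Rule 6), but blue-key is never granted.
C13 would need K19 and silver-clearance (Rule 3), but silver-clearance is never granted.
Reached: violet-clearance — 1 of the 4.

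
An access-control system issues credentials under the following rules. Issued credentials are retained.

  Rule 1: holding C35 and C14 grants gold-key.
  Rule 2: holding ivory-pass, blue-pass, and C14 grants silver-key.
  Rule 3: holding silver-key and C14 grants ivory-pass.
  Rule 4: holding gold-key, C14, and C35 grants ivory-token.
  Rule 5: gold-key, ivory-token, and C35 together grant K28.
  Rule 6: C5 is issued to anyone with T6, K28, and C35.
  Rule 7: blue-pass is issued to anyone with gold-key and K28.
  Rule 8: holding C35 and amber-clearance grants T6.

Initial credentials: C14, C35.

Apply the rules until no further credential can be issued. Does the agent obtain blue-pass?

Yes

Holding C35 and C14 grants gold-key (Rule 1).
Holding gold-key, C14, and C35 grants ivory-token (Rule 4).
Holding gold-key, ivory-token, and C35 grants K28 (Rule 5).
Holding gold-key and K28 grants blue-pass (Rule 7).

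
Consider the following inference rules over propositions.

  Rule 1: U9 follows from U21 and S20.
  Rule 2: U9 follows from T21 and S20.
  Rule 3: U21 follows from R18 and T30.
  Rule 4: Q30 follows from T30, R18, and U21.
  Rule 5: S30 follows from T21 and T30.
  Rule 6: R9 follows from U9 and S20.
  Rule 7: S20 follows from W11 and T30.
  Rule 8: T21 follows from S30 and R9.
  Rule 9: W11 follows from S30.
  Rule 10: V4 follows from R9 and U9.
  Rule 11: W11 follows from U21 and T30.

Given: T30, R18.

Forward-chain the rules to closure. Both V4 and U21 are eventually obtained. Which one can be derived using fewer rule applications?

U21

U21: From R18 and T30, Rule 3 gives U21. [1 rule application]
V4: From R18 and T30, Rule 3 gives U21. U21 and T30 hold, so W11 follows (Rule 11). From W11 and T30, Rule 7 gives S20. U21 and S20 hold, so U9 follows (Rule 1). U9 and S20 hold, so R9 follows (Rule 6). From R9 and U9, Rule 10 gives V4. [6 rule applications]
U21 needs fewer.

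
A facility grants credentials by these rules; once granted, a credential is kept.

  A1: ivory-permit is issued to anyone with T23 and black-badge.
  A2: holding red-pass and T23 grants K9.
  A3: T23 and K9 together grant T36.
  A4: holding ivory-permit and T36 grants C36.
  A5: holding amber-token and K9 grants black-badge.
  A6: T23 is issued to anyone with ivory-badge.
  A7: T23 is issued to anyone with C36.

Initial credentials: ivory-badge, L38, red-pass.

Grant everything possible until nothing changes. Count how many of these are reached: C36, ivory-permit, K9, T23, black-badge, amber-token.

2

Holding ivory-badge grants T23 (A6).
Holding red-pass and T23 grants K9 (A2).
C36 would need ivory-permit and T36 (A4), but ivory-permit is never granted.
ivory-permit would need T23 and black-badge (A1), but black-badge is never granted.
K9: reached.
T23: reached.
black-badge would need amber-token and K9 (A5), but amber-token is never granted.
No rule produces amber-token, and it is not given.
Reached: K9 and T23 — 2 of the 6.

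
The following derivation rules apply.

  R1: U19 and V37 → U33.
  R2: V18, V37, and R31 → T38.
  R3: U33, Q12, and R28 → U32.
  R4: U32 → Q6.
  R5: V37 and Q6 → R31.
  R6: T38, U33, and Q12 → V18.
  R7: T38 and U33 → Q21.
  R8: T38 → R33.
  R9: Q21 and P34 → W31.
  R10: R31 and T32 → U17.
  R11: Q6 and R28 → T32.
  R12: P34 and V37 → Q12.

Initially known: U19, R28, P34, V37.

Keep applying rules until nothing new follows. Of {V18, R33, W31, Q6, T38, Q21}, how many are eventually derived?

U19 and V37 hold, so U33 follows (R1).
From P34 and V37, R12 gives Q12.
U33, Q12, and R28 hold, so U32 follows (R3).
From U32, R4 gives Q6.
V18 would need T38, U33, and Q12 (R6), but T38 is never established.
R33 would need T38 (R8), but T38 is never established.
W31 would need Q21 and P34 (R9), but Q21 is never established.
Q6: reached.
T38 would need V18, V37, and R31 (R2), but V18 is never established.
Q21 would need T38 and U33 (R7), but T38 is never established.
Reached: Q6 — 1 of the 6.

1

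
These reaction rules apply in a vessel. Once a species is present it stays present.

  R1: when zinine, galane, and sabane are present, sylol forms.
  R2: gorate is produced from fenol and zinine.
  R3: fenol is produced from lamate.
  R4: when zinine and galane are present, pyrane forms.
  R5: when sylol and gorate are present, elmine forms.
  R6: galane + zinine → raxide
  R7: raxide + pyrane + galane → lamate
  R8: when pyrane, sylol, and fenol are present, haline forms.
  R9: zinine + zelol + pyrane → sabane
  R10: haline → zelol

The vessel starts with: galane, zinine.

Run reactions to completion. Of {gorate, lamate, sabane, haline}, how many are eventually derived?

2

galane and zinine present → raxide forms (R6).
zinine and galane present → pyrane forms (R4).
raxide, pyrane, and galane present → lamate forms (R7).
lamate present → fenol forms (R3).
fenol and zinine present → gorate forms (R2).
gorate: reached.
lamate: reached.
sabane would need zinine, zelol, and pyrane (R9), but zelol never forms.
haline would need pyrane, sylol, and fenol (R8), but sylol never forms.
Reached: gorate and lamate — 2 of the 4.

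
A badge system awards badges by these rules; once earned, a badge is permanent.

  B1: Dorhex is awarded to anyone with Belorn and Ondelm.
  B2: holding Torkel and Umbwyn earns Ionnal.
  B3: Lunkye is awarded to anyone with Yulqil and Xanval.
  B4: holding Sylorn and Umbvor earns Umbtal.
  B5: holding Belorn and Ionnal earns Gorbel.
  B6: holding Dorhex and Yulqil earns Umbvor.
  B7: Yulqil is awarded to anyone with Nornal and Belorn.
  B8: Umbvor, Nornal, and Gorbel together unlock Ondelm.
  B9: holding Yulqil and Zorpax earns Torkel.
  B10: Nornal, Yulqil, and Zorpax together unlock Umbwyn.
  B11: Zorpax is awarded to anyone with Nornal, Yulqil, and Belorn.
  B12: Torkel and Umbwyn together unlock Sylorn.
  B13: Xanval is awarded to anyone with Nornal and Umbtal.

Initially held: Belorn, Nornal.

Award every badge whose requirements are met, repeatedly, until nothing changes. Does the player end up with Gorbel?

With Nornal and Belorn, Yulqil is earned (B7).
With Nornal, Yulqil, and Belorn, Zorpax is earned (B11).
With Yulqil and Zorpax, Torkel is earned (B9).
With Nornal, Yulqil, and Zorpax, Umbwyn is earned (B10).
With Torkel and Umbwyn, Ionnal is earned (B2).
With Belorn and Ionnal, Gorbel is earned (B5).

Yes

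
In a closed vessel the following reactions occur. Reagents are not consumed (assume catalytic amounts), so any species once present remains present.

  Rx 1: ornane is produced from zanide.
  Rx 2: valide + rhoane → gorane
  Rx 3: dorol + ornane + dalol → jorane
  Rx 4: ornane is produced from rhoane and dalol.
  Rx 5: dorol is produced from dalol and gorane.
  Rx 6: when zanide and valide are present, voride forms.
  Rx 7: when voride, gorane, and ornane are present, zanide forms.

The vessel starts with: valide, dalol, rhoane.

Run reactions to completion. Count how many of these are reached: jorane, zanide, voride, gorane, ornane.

valide and rhoane present → gorane forms (Rx 2).
rhoane and dalol present → ornane forms (Rx 4).
dalol and gorane present → dorol forms (Rx 5).
dorol, ornane, and dalol present → jorane forms (Rx 3).
jorane: reached.
zanide would need voride, gorane, and ornane (Rx 7), but voride never forms.
voride would need zanide and valide (Rx 6), but zanide never forms.
gorane: reached.
ornane: reached.
Reached: jorane, gorane, and ornane — 3 of the 5.

3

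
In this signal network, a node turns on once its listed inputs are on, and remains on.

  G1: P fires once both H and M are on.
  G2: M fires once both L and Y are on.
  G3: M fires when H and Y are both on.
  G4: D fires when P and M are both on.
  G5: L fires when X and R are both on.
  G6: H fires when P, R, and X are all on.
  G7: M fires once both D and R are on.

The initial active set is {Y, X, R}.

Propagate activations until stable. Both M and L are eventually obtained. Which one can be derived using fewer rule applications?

L: X and R are on, so L fires (G5). [1 rule application]
M: X and R are on, so L fires (G5). L and Y are on, so M fires (G2). [2 rule applications]
L needs fewer.

L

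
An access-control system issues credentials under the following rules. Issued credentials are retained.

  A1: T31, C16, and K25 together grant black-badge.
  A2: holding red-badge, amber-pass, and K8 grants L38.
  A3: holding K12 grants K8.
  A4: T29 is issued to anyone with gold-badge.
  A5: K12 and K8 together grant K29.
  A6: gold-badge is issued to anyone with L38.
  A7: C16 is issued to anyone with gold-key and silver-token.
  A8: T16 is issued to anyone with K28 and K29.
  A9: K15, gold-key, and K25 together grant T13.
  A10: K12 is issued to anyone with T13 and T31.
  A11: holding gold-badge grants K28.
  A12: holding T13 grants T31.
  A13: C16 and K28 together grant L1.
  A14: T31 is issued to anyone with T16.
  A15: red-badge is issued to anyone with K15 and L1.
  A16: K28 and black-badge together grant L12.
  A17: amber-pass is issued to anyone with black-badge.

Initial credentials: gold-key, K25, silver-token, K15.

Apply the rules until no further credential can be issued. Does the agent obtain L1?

No

L1 would need C16 and K28 (A13), but K28 is never granted.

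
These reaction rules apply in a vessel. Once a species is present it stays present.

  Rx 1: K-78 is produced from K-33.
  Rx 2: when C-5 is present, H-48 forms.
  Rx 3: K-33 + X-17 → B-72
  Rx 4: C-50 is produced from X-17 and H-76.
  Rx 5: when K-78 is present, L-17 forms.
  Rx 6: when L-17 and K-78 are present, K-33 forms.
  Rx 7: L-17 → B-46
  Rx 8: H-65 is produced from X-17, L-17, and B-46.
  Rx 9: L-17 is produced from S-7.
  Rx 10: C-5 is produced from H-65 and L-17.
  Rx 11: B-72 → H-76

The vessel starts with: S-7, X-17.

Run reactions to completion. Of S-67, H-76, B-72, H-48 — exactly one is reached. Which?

S-7 present → L-17 forms (Rx 9).
L-17 present → B-46 forms (Rx 7).
X-17, L-17, and B-46 present → H-65 forms (Rx 8).
H-65 and L-17 present → C-5 forms (Rx 10).
C-5 present → H-48 forms (Rx 2).
H-76 would need B-72 (Rx 11), but B-72 never forms. No rule produces S-67, and it is not given. B-72 would need K-33 and X-17 (Rx 3), but K-33 never forms.

H-48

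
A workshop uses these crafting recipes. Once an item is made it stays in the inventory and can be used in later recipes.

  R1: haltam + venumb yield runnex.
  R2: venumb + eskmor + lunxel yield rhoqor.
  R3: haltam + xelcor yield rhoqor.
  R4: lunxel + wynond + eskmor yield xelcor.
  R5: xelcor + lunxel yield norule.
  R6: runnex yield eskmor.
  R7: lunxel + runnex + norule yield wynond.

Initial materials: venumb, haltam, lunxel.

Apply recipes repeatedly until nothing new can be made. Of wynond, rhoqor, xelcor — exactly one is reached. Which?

rhoqor

Using R1, haltam and venumb make runnex.
runnex → eskmor (R6).
venumb + eskmor + lunxel → rhoqor (R2).
xelcor would need lunxel, wynond, and eskmor (R4), but wynond is never obtained. wynond would need lunxel, runnex, and norule (R7), but norule is never obtained.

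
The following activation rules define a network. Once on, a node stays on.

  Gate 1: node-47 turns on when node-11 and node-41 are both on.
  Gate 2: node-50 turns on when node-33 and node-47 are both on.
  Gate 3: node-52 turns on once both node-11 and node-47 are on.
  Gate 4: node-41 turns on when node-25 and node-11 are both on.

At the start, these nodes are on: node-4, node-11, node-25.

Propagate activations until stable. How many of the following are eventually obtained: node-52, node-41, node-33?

node-25 and node-11 are on, so node-41 turns on (Gate 4).
node-11 and node-41 are on, so node-47 turns on (Gate 1).
Gate 3: node-11 and node-47 on → node-52 on.
node-52: reached.
node-41: reached.
No rule produces node-33, and it is not given.
Reached: node-52 and node-41 — 2 of the 3.

2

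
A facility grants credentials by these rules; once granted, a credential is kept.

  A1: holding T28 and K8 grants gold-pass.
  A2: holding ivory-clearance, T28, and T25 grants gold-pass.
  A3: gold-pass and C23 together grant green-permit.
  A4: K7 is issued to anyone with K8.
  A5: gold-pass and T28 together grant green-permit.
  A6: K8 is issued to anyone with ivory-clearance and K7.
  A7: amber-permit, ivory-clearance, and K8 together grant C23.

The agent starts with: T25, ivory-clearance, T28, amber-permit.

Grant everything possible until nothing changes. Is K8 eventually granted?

No

K8 would need ivory-clearance and K7 (A6), but K7 is never granted.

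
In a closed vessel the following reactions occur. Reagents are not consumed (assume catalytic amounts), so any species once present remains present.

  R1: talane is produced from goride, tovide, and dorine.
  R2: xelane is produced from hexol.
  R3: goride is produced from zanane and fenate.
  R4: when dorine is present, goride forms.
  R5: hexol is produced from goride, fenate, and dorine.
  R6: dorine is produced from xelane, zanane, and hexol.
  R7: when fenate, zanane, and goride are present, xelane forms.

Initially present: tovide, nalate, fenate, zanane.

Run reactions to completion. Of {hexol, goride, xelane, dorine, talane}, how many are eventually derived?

zanane and fenate present → goride forms (R3).
fenate, zanane, and goride present → xelane forms (R7).
hexol would need goride, fenate, and dorine (R5), but dorine never forms.
goride: reached.
xelane: reached.
dorine would need xelane, zanane, and hexol (R6), but hexol never forms.
talane would need goride, tovide, and dorine (R1), but dorine never forms.
Reached: goride and xelane — 2 of the 5.

2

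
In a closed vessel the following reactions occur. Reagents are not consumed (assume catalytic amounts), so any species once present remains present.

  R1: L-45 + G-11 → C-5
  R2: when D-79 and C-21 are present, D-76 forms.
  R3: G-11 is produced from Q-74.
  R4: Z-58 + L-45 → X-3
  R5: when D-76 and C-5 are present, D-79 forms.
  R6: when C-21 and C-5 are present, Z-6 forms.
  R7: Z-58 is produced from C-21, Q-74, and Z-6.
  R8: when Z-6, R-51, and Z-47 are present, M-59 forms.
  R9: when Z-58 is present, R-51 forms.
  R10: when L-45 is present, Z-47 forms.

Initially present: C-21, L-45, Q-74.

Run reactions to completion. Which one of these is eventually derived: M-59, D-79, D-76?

M-59

Q-74 present → G-11 forms (R3).
L-45 present → Z-47 forms (R10).
L-45 and G-11 present → C-5 forms (R1).
C-21 and C-5 present → Z-6 forms (R6).
C-21, Q-74, and Z-6 present → Z-58 forms (R7).
Z-58 present → R-51 forms (R9).
Z-6, R-51, and Z-47 present → M-59 forms (R8).
D-79 would need D-76 and C-5 (R5), but D-76 never forms. D-76 would need D-79 and C-21 (R2), but D-79 never forms.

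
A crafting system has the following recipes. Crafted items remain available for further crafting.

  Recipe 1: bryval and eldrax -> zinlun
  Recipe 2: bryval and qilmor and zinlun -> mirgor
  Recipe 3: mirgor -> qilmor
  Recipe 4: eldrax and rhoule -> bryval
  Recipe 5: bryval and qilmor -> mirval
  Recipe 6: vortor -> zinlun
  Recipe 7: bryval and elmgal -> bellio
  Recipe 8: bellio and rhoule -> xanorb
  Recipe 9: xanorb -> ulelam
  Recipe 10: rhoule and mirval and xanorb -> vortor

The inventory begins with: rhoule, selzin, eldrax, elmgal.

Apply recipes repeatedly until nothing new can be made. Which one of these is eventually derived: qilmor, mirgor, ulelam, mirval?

ulelam

eldrax and rhoule -> bryval (Recipe 4).
bryval and elmgal -> bellio (Recipe 7).
Using Recipe 8, bellio and rhoule make xanorb.
xanorb -> ulelam (Recipe 9).
mirgor would need bryval, qilmor, and zinlun (Recipe 2), but qilmor is never obtained. qilmor would need mirgor (Recipe 3), but mirgor is never obtained. mirval would need bryval and qilmor (Recipe 5), but qilmor is never obtained.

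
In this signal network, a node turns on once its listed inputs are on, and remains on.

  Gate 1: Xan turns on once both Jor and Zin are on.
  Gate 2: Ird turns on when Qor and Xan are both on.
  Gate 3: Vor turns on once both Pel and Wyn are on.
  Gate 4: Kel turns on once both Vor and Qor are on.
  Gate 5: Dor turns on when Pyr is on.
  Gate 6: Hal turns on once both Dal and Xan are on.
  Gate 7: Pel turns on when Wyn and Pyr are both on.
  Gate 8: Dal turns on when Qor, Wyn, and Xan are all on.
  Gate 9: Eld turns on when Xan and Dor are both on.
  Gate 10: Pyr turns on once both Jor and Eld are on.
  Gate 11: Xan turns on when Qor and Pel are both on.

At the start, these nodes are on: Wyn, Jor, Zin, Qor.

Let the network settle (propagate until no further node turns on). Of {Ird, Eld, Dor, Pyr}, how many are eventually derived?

1

Gate 1: Jor and Zin on → Xan on.
Qor and Xan are on, so Ird turns on (Gate 2).
Ird: reached.
Eld would need Xan and Dor (Gate 9), but Dor never turns on.
Dor would need Pyr (Gate 5), but Pyr never turns on.
Pyr would need Jor and Eld (Gate 10), but Eld never turns on.
Reached: Ird — 1 of the 4.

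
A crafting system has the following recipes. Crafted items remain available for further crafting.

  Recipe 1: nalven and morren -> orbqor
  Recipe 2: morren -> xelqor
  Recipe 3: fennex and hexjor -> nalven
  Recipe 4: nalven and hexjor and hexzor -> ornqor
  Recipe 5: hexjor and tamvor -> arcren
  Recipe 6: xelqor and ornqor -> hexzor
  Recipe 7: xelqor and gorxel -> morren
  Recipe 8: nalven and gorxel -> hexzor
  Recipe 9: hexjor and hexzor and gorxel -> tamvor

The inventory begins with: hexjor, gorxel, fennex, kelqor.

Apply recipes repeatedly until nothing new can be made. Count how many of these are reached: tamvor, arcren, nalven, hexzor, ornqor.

fennex and hexjor -> nalven (Recipe 3).
nalven and gorxel -> hexzor (Recipe 8).
Using Recipe 4, nalven, hexjor, and hexzor make ornqor.
hexjor and hexzor and gorxel -> tamvor (Recipe 9).
Using Recipe 5, hexjor and tamvor make arcren.
tamvor: reached.
arcren: reached.
nalven: reached.
hexzor: reached.
ornqor: reached.
All 5 are reached.

5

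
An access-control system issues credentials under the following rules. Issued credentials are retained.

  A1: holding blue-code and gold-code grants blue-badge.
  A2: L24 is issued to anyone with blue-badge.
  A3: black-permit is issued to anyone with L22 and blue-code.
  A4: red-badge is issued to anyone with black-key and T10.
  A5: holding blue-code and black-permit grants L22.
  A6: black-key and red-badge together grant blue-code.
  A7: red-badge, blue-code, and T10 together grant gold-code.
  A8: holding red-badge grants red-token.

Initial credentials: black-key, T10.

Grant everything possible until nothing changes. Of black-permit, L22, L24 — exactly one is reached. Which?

L24

Holding black-key and T10 grants red-badge (A4).
Holding black-key and red-badge grants blue-code (A6).
Holding red-badge, blue-code, and T10 grants gold-code (A7).
Holding blue-code and gold-code grants blue-badge (A1).
Holding blue-badge grants L24 (A2).
L22 would need blue-code and black-permit (A5), but black-permit is never granted. black-permit would need L22 and blue-code (A3), but L22 is never granted.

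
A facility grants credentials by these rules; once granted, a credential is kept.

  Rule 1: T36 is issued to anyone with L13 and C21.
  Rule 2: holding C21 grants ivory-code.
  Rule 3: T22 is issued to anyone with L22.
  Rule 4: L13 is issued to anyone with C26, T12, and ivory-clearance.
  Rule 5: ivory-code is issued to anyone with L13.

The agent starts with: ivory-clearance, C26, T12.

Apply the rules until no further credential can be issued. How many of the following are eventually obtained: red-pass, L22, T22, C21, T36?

0

No rule produces red-pass, and it is not given.
No rule produces L22, and it is not given.
T22 would need L22 (Rule 3), but L22 is never granted.
No rule produces C21, and it is not given.
T36 would need L13 and C21 (Rule 1), but C21 is never granted.
None of the 5 are reached.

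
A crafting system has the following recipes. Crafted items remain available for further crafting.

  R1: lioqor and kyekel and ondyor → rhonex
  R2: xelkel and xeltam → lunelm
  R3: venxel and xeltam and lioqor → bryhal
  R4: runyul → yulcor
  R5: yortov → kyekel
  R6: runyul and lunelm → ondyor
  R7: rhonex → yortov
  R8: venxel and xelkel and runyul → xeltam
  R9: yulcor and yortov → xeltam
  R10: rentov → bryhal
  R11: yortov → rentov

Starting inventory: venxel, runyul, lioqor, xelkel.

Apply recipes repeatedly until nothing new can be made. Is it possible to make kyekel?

kyekel would need yortov (R5), but yortov is never obtained.

No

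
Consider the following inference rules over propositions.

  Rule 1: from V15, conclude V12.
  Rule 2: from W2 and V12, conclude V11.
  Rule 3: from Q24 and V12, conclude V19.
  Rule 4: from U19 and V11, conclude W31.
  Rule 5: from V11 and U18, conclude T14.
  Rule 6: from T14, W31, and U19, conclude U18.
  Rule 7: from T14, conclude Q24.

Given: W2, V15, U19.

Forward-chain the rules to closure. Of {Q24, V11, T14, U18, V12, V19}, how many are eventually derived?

2

From V15, Rule 1 gives V12.
W2 and V12 hold, so V11 follows (Rule 2).
Q24 would need T14 (Rule 7), but T14 is never established.
V11: reached.
T14 would need V11 and U18 (Rule 5), but U18 is never established.
U18 would need T14, W31, and U19 (Rule 6), but T14 is never established.
V12: reached.
V19 would need Q24 and V12 (Rule 3), but Q24 is never established.
Reached: V11 and V12 — 2 of the 6.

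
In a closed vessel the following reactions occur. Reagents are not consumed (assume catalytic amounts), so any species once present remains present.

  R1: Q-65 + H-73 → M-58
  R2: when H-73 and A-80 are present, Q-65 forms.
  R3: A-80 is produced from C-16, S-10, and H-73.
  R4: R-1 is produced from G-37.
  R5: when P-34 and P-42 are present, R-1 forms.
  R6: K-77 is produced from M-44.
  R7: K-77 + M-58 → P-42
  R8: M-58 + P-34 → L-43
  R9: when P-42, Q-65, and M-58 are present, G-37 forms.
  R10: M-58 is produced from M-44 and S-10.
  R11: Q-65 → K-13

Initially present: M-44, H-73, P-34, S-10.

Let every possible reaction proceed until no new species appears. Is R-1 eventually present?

M-44 and S-10 present → M-58 forms (R10).
M-44 present → K-77 forms (R6).
K-77 and M-58 present → P-42 forms (R7).
P-34 and P-42 present → R-1 forms (R5).

Yes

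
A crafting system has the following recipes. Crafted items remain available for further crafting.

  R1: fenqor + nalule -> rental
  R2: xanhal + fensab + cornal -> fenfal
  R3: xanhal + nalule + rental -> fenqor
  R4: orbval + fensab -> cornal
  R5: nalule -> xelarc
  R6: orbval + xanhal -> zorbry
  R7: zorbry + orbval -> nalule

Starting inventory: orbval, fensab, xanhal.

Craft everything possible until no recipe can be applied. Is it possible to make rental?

No

rental would need fenqor and nalule (R1), but fenqor is never obtained.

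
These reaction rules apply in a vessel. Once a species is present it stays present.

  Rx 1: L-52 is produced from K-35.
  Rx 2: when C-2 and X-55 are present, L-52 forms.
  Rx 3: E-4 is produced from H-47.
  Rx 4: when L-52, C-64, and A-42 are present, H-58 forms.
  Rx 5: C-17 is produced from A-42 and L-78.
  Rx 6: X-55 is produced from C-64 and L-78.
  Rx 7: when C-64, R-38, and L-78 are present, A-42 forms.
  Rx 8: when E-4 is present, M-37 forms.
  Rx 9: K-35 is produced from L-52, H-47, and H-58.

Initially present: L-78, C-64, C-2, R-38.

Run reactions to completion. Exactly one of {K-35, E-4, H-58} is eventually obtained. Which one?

H-58

C-64, R-38, and L-78 present → A-42 forms (Rx 7).
C-64 and L-78 present → X-55 forms (Rx 6).
C-2 and X-55 present → L-52 forms (Rx 2).
L-52, C-64, and A-42 present → H-58 forms (Rx 4).
K-35 would need L-52, H-47, and H-58 (Rx 9), but H-47 never forms. E-4 would need H-47 (Rx 3), but H-47 never forms.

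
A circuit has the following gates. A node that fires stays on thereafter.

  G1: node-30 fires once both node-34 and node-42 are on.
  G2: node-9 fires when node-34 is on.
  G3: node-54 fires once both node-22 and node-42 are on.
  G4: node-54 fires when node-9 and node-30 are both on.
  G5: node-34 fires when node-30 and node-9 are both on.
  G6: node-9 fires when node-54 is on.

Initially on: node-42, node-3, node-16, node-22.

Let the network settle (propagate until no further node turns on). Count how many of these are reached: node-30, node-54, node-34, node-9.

node-22 and node-42 are on, so node-54 fires (G3).
G6: node-54 on → node-9 on.
node-30 would need node-34 and node-42 (G1), but node-34 never turns on.
node-54: reached.
node-34 would need node-30 and node-9 (G5), but node-30 never turns on.
node-9: reached.
Reached: node-54 and node-9 — 2 of the 4.

2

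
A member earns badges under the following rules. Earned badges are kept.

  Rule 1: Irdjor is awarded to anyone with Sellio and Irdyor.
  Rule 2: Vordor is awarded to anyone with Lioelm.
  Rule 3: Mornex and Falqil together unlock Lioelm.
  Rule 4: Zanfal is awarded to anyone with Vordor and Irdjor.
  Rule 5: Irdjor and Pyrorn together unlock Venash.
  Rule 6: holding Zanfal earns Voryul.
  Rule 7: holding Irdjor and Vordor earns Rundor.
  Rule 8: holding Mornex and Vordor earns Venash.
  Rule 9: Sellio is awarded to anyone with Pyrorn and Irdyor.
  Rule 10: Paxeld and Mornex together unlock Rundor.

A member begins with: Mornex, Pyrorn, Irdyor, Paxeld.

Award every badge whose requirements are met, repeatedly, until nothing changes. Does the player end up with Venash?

With Pyrorn and Irdyor, Sellio is earned (Rule 9).
With Sellio and Irdyor, Irdjor is earned (Rule 1).
With Irdjor and Pyrorn, Venash is earned (Rule 5).

Yes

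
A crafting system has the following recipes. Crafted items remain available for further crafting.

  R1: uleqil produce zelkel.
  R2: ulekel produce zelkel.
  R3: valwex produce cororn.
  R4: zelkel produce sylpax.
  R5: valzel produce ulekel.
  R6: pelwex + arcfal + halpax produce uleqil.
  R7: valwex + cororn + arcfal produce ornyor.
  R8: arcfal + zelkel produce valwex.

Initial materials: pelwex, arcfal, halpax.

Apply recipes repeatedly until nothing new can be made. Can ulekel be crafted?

No

ulekel would need valzel (R5), but valzel is never obtained.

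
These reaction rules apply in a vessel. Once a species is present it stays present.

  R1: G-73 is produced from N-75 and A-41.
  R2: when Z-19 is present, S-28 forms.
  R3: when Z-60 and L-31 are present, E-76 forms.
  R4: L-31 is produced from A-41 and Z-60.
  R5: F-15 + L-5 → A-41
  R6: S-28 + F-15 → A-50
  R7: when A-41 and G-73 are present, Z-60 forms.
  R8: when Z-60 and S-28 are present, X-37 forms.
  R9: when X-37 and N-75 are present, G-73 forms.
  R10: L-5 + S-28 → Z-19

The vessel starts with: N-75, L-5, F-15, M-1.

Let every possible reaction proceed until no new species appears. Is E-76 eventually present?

F-15 and L-5 present → A-41 forms (R5).
N-75 and A-41 present → G-73 forms (R1).
A-41 and G-73 present → Z-60 forms (R7).
A-41 and Z-60 present → L-31 forms (R4).
Z-60 and L-31 present → E-76 forms (R3).

Yes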